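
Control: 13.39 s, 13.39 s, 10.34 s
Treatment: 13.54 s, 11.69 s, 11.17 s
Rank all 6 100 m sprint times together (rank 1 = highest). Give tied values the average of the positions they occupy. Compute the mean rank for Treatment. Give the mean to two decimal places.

Sorted (descending): 13.54, 13.39, 13.39, 11.69, 11.17, 10.34
The 2 values of 13.39 occupy positions 2–3 → average rank (2+3)/2 = 2.5.
Treatment values → pooled ranks: 13.54→1, 11.69→4, 11.17→5
Mean rank = (1 + 4 + 5) / 3 = 3.33

3.33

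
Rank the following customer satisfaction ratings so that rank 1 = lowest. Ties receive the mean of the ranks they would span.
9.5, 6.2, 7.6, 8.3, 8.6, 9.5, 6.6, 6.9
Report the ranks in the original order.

7.5, 1, 4, 5, 6, 7.5, 2, 3

Sorted (ascending): 6.2, 6.6, 6.9, 7.6, 8.3, 8.6, 9.5, 9.5
The 2 values of 9.5 occupy positions 7–8 → average rank (7+8)/2 = 7.5.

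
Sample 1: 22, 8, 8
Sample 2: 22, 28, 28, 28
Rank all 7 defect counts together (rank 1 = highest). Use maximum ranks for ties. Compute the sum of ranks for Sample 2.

14

Sorted (descending): 28, 28, 28, 22, 22, 8, 8
The 3 values of 28 occupy positions 1–3 → each gets rank 3.
The 2 values of 22 occupy positions 4–5 → each gets rank 5.
The 2 values of 8 occupy positions 6–7 → each gets rank 7.
Sample 2 values → pooled ranks: 22→5, 28→3, 28→3, 28→3
Rank sum = 5 + 3 + 3 + 3 = 14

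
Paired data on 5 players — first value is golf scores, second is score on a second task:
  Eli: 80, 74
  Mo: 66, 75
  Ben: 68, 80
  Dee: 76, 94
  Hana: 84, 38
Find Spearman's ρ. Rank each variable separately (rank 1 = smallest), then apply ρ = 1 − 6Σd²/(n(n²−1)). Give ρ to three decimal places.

-0.600

Ranks of variable 1: 4, 1, 2, 3, 5
Ranks of variable 2: 2, 3, 4, 5, 1
d = r₁ − r₂: 2, -2, -2, -2, 4
d²: 4, 4, 4, 4, 16; Σd² = 32
ρ = 1 − 6·32/(5·24) = 1 − 192/120 = -0.600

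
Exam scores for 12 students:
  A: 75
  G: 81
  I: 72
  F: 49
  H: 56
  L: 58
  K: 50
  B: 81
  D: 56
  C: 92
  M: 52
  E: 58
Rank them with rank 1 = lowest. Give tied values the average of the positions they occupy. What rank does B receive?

Sorted (ascending): 49, 50, 52, 56, 56, 58, 58, 72, 75, 81, 81, 92
The 2 values of 56 occupy positions 4–5 → average rank (4+5)/2 = 4.5.
The 2 values of 58 occupy positions 6–7 → average rank (6+7)/2 = 6.5.
The 2 values of 81 occupy positions 10–11 → average rank (10+11)/2 = 10.5.
B has value 81 → rank 10.5.

10.5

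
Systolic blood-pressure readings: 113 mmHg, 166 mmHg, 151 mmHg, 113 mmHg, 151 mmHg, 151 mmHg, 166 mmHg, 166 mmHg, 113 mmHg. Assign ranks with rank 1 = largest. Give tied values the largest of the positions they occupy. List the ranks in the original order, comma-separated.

9, 3, 6, 9, 6, 6, 3, 3, 9

Sorted (descending): 166, 166, 166, 151, 151, 151, 113, 113, 113
The 3 values of 166 occupy positions 1–3 → each gets rank 3.
The 3 values of 151 occupy positions 4–6 → each gets rank 6.
The 3 values of 113 occupy positions 7–9 → each gets rank 9.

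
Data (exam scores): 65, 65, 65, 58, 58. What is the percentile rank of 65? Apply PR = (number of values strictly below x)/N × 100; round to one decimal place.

40.0

N = 5.
Strictly below 65: 2. Equal to 65: 3.
PR = 2/5 × 100 = 40.0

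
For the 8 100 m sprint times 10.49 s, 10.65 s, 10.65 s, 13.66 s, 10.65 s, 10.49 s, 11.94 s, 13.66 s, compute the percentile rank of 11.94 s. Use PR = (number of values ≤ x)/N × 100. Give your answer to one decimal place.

75.0

N = 8.
Strictly below 11.94: 5. Equal to 11.94: 1.
PR = 6/8 × 100 = 75.0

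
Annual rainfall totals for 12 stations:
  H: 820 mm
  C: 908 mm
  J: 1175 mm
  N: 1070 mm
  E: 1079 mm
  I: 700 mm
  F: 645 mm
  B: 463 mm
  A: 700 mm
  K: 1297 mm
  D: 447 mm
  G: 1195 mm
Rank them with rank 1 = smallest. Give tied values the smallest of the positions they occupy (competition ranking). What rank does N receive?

8

Sorted (ascending): 447, 463, 645, 700, 700, 820, 908, 1070, 1079, 1175, 1195, 1297
The 2 values of 700 occupy positions 4–5 → each gets rank 4.
N has value 1070 mm → rank 8.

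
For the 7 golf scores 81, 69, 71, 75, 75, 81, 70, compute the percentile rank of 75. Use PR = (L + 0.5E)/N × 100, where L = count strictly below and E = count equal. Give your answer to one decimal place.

N = 7.
Strictly below 75: 3. Equal to 75: 2.
PR = (3 + 0.5·2)/7 × 100 = 57.1

57.1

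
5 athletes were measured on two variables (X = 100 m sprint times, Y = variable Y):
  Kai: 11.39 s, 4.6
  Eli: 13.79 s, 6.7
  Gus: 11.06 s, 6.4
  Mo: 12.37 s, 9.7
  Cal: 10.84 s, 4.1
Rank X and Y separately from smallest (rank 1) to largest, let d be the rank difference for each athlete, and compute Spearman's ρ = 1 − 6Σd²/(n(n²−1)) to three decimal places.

Ranks of variable 1: 3, 5, 2, 4, 1
Ranks of variable 2: 2, 4, 3, 5, 1
d = r₁ − r₂: 1, 1, -1, -1, 0
d²: 1, 1, 1, 1, 0; Σd² = 4
ρ = 1 − 6·4/(5·24) = 1 − 24/120 = 0.800

0.800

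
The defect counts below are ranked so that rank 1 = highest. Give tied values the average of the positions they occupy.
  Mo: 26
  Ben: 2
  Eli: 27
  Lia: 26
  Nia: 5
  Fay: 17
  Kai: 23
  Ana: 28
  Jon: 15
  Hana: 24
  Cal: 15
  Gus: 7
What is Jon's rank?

Sorted (descending): 28, 27, 26, 26, 24, 23, 17, 15, 15, 7, 5, 2
The 2 values of 26 occupy positions 3–4 → average rank (3+4)/2 = 3.5.
The 2 values of 15 occupy positions 8–9 → average rank (8+9)/2 = 8.5.
Jon has value 15 → rank 8.5.

8.5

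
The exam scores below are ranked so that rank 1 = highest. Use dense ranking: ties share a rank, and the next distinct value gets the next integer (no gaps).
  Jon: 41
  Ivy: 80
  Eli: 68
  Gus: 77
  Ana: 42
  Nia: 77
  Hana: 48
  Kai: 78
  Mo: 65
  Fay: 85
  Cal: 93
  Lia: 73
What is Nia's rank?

Sorted (descending): 93, 85, 80, 78, 77, 77, 73, 68, 65, 48, 42, 41
The 2 values of 77 share dense rank 5.
Remaining distinct values take the next consecutive integers.
Nia has value 77 → rank 5.

5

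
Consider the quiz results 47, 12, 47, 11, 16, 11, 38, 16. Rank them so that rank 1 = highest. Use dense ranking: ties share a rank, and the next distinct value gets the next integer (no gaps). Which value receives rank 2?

Sorted (descending): 47, 47, 38, 16, 16, 12, 11, 11
The 2 values of 47 share dense rank 1.
The 2 values of 16 share dense rank 3.
The 2 values of 11 share dense rank 5.
Remaining distinct values take the next consecutive integers.
Rank 2 → value 38.

38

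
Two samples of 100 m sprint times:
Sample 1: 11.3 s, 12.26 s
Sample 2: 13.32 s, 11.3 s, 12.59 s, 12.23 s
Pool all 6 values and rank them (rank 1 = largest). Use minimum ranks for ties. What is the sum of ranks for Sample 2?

12

Sorted (descending): 13.32, 12.59, 12.26, 12.23, 11.3, 11.3
The 2 values of 11.3 occupy positions 5–6 → each gets rank 5.
Sample 2 values → pooled ranks: 13.32→1, 11.3→5, 12.59→2, 12.23→4
Rank sum = 1 + 5 + 2 + 4 = 12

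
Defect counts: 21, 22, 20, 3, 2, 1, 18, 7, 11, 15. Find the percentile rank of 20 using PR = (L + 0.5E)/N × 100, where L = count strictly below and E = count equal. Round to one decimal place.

75.0

N = 10.
Strictly below 20: 7. Equal to 20: 1.
PR = (7 + 0.5·1)/10 × 100 = 75.0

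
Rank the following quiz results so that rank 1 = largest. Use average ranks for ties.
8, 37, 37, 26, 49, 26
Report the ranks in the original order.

6, 2.5, 2.5, 4.5, 1, 4.5

Sorted (descending): 49, 37, 37, 26, 26, 8
The 2 values of 37 occupy positions 2–3 → average rank (2+3)/2 = 2.5.
The 2 values of 26 occupy positions 4–5 → average rank (4+5)/2 = 4.5.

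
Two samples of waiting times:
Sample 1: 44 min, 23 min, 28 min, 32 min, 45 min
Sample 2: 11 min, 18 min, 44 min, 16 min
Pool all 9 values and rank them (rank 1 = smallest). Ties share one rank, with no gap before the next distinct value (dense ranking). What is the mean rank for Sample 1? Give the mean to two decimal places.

6.00

Sorted (ascending): 11, 16, 18, 23, 28, 32, 44, 44, 45
The 2 values of 44 share dense rank 7.
Remaining distinct values take the next consecutive integers.
Sample 1 values → pooled ranks: 44→7, 23→4, 28→5, 32→6, 45→8
Mean rank = (7 + 4 + 5 + 6 + 8) / 5 = 6.00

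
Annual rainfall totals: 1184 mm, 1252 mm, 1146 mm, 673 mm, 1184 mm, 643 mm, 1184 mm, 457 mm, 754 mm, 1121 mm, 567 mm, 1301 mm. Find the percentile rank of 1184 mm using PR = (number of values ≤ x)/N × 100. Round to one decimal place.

N = 12.
Strictly below 1184: 7. Equal to 1184: 3.
PR = 10/12 × 100 = 83.3

83.3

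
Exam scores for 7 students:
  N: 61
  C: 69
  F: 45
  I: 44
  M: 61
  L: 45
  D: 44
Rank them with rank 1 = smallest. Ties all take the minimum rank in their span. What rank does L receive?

Sorted (ascending): 44, 44, 45, 45, 61, 61, 69
The 2 values of 44 occupy positions 1–2 → each gets rank 1.
The 2 values of 45 occupy positions 3–4 → each gets rank 3.
The 2 values of 61 occupy positions 5–6 → each gets rank 5.
L has value 45 → rank 3.

3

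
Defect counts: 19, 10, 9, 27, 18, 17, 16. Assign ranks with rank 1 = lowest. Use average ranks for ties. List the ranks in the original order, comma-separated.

6, 2, 1, 7, 5, 4, 3

Sorted (ascending): 9, 10, 16, 17, 18, 19, 27
No ties — each value takes its position as its rank.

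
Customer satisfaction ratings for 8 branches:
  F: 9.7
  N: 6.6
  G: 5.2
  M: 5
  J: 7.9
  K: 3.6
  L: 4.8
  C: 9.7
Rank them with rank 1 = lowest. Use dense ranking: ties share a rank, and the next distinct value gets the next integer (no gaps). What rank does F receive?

Sorted (ascending): 3.6, 4.8, 5, 5.2, 6.6, 7.9, 9.7, 9.7
The 2 values of 9.7 share dense rank 7.
Remaining distinct values take the next consecutive integers.
F has value 9.7 → rank 7.

7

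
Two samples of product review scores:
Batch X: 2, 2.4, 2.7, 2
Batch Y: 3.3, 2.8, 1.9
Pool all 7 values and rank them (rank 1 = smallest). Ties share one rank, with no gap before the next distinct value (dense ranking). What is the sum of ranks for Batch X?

Sorted (ascending): 1.9, 2, 2, 2.4, 2.7, 2.8, 3.3
The 2 values of 2 share dense rank 2.
Remaining distinct values take the next consecutive integers.
Batch X values → pooled ranks: 2→2, 2.4→3, 2.7→4, 2→2
Rank sum = 2 + 3 + 4 + 2 = 11

11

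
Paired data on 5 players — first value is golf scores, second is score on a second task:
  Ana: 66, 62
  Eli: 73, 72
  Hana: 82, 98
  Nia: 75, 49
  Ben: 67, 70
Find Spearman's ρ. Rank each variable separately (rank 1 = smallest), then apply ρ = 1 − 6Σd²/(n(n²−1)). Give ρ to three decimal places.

0.400

Ranks of variable 1: 1, 3, 5, 4, 2
Ranks of variable 2: 2, 4, 5, 1, 3
d = r₁ − r₂: -1, -1, 0, 3, -1
d²: 1, 1, 0, 9, 1; Σd² = 12
ρ = 1 − 6·12/(5·24) = 1 − 72/120 = 0.400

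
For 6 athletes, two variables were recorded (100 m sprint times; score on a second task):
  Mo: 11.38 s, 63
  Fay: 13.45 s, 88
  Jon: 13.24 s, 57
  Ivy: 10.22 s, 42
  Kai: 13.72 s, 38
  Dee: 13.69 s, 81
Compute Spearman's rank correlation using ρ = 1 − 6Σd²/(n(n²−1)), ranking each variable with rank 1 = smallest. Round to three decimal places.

0.029

Ranks of variable 1: 2, 4, 3, 1, 6, 5
Ranks of variable 2: 4, 6, 3, 2, 1, 5
d = r₁ − r₂: -2, -2, 0, -1, 5, 0
d²: 4, 4, 0, 1, 25, 0; Σd² = 34
ρ = 1 − 6·34/(6·35) = 1 − 204/210 = 0.029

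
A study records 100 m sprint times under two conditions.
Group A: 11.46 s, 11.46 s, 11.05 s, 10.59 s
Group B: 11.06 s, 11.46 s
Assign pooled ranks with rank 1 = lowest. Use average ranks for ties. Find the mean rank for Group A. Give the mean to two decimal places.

3.25

Sorted (ascending): 10.59, 11.05, 11.06, 11.46, 11.46, 11.46
The 3 values of 11.46 occupy positions 4–6 → average rank 5.
Group A values → pooled ranks: 11.46→5, 11.46→5, 11.05→2, 10.59→1
Mean rank = (5 + 5 + 2 + 1) / 4 = 3.25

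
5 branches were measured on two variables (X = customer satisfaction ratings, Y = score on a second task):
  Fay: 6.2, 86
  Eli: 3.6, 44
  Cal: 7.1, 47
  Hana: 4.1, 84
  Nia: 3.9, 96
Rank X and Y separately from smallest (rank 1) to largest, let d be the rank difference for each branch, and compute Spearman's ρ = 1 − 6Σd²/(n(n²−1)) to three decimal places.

0.100

Ranks of variable 1: 4, 1, 5, 3, 2
Ranks of variable 2: 4, 1, 2, 3, 5
d = r₁ − r₂: 0, 0, 3, 0, -3
d²: 0, 0, 9, 0, 9; Σd² = 18
ρ = 1 − 6·18/(5·24) = 1 − 108/120 = 0.100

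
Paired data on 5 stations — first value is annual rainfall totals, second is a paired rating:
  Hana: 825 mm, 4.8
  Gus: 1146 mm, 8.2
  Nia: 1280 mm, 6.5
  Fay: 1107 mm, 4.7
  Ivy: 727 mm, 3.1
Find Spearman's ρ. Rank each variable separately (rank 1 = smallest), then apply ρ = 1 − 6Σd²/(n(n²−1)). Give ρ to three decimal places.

Ranks of variable 1: 2, 4, 5, 3, 1
Ranks of variable 2: 3, 5, 4, 2, 1
d = r₁ − r₂: -1, -1, 1, 1, 0
d²: 1, 1, 1, 1, 0; Σd² = 4
ρ = 1 − 6·4/(5·24) = 1 − 24/120 = 0.800

0.800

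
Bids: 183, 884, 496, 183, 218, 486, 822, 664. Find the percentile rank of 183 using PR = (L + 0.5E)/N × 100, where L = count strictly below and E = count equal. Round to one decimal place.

12.5

N = 8.
Strictly below 183: 0. Equal to 183: 2.
PR = (0 + 0.5·2)/8 × 100 = 12.5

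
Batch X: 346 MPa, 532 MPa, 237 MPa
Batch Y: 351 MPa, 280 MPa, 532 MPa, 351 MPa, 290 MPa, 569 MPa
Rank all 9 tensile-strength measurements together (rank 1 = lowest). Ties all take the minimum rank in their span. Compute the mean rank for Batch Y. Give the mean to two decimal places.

5.17

Sorted (ascending): 237, 280, 290, 346, 351, 351, 532, 532, 569
The 2 values of 351 occupy positions 5–6 → each gets rank 5.
The 2 values of 532 occupy positions 7–8 → each gets rank 7.
Batch Y values → pooled ranks: 351→5, 280→2, 532→7, 351→5, 290→3, 569→9
Mean rank = (5 + 2 + 7 + 5 + 3 + 9) / 6 = 5.17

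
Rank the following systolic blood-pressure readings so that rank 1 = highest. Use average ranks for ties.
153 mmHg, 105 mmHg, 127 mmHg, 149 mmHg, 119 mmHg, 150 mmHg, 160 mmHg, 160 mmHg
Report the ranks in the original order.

3, 8, 6, 5, 7, 4, 1.5, 1.5

Sorted (descending): 160, 160, 153, 150, 149, 127, 119, 105
The 2 values of 160 occupy positions 1–2 → average rank (1+2)/2 = 1.5.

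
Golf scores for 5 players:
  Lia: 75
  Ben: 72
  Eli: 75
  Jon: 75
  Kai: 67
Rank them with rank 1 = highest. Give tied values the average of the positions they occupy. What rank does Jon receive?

2

Sorted (descending): 75, 75, 75, 72, 67
The 3 values of 75 occupy positions 1–3 → average rank 2.
Jon has value 75 → rank 2.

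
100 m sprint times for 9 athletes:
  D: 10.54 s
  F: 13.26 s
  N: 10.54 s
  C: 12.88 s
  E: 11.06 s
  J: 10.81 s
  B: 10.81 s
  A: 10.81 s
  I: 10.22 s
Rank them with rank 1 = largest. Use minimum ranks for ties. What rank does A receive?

Sorted (descending): 13.26, 12.88, 11.06, 10.81, 10.81, 10.81, 10.54, 10.54, 10.22
The 3 values of 10.81 occupy positions 4–6 → each gets rank 4.
The 2 values of 10.54 occupy positions 7–8 → each gets rank 7.
A has value 10.81 s → rank 4.

4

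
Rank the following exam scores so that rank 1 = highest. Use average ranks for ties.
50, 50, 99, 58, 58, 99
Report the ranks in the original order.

Sorted (descending): 99, 99, 58, 58, 50, 50
The 2 values of 99 occupy positions 1–2 → average rank (1+2)/2 = 1.5.
The 2 values of 58 occupy positions 3–4 → average rank (3+4)/2 = 3.5.
The 2 values of 50 occupy positions 5–6 → average rank (5+6)/2 = 5.5.

5.5, 5.5, 1.5, 3.5, 3.5, 1.5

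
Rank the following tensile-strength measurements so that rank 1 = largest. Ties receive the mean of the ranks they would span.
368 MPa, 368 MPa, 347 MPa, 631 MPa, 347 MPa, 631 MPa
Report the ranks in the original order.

Sorted (descending): 631, 631, 368, 368, 347, 347
The 2 values of 631 occupy positions 1–2 → average rank (1+2)/2 = 1.5.
The 2 values of 368 occupy positions 3–4 → average rank (3+4)/2 = 3.5.
The 2 values of 347 occupy positions 5–6 → average rank (5+6)/2 = 5.5.

3.5, 3.5, 5.5, 1.5, 5.5, 1.5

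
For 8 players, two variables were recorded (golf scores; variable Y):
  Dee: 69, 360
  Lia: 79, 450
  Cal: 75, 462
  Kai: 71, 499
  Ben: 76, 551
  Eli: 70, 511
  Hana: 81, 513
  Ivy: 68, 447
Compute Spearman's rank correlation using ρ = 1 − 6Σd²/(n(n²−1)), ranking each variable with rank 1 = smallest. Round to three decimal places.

0.595

Ranks of variable 1: 2, 7, 5, 4, 6, 3, 8, 1
Ranks of variable 2: 1, 3, 4, 5, 8, 6, 7, 2
d = r₁ − r₂: 1, 4, 1, -1, -2, -3, 1, -1
d²: 1, 16, 1, 1, 4, 9, 1, 1; Σd² = 34
ρ = 1 − 6·34/(8·63) = 1 − 204/504 = 0.595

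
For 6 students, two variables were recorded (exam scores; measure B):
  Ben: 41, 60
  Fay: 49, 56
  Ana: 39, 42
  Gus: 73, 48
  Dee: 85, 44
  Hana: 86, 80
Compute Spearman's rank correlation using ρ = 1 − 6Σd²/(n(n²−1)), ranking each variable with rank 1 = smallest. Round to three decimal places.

Ranks of variable 1: 2, 3, 1, 4, 5, 6
Ranks of variable 2: 5, 4, 1, 3, 2, 6
d = r₁ − r₂: -3, -1, 0, 1, 3, 0
d²: 9, 1, 0, 1, 9, 0; Σd² = 20
ρ = 1 − 6·20/(6·35) = 1 − 120/210 = 0.429

0.429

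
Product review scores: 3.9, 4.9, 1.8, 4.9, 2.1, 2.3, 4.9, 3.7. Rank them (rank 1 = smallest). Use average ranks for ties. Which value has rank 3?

Sorted (ascending): 1.8, 2.1, 2.3, 3.7, 3.9, 4.9, 4.9, 4.9
The 3 values of 4.9 occupy positions 6–8 → average rank 7.
Rank 3 → value 2.3.

2.3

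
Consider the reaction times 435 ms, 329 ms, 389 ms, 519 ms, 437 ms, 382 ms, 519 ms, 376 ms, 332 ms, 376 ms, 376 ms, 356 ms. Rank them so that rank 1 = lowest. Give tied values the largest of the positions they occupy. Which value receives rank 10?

Sorted (ascending): 329, 332, 356, 376, 376, 376, 382, 389, 435, 437, 519, 519
The 3 values of 376 occupy positions 4–6 → each gets rank 6.
The 2 values of 519 occupy positions 11–12 → each gets rank 12.
Rank 10 → value 437.

437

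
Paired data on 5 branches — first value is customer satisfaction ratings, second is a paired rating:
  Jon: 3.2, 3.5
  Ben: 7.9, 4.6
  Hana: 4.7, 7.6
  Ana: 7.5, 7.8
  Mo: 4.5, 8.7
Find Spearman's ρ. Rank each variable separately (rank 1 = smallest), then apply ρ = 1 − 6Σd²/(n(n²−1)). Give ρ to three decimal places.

0.100

Ranks of variable 1: 1, 5, 3, 4, 2
Ranks of variable 2: 1, 2, 3, 4, 5
d = r₁ − r₂: 0, 3, 0, 0, -3
d²: 0, 9, 0, 0, 9; Σd² = 18
ρ = 1 − 6·18/(5·24) = 1 − 108/120 = 0.100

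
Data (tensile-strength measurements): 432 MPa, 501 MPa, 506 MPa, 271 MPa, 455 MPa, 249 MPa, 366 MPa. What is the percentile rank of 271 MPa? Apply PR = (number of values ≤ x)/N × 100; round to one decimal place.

N = 7.
Strictly below 271: 1. Equal to 271: 1.
PR = 2/7 × 100 = 28.6

28.6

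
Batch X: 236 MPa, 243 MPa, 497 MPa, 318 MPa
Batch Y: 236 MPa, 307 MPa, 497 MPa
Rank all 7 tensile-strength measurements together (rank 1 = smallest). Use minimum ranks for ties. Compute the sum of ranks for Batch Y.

11

Sorted (ascending): 236, 236, 243, 307, 318, 497, 497
The 2 values of 236 occupy positions 1–2 → each gets rank 1.
The 2 values of 497 occupy positions 6–7 → each gets rank 6.
Batch Y values → pooled ranks: 236→1, 307→4, 497→6
Rank sum = 1 + 4 + 6 = 11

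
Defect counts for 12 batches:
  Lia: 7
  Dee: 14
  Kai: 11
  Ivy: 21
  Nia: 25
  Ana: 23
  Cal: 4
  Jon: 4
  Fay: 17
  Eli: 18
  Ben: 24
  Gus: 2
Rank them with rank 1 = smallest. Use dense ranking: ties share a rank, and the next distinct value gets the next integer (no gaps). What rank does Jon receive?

2

Sorted (ascending): 2, 4, 4, 7, 11, 14, 17, 18, 21, 23, 24, 25
The 2 values of 4 share dense rank 2.
Remaining distinct values take the next consecutive integers.
Jon has value 4 → rank 2.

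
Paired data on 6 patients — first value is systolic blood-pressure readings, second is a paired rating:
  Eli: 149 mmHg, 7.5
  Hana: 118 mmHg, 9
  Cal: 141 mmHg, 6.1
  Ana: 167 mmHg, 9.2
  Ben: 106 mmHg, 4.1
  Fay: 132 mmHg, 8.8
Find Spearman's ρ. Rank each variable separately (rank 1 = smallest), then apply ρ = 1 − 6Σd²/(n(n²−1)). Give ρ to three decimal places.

Ranks of variable 1: 5, 2, 4, 6, 1, 3
Ranks of variable 2: 3, 5, 2, 6, 1, 4
d = r₁ − r₂: 2, -3, 2, 0, 0, -1
d²: 4, 9, 4, 0, 0, 1; Σd² = 18
ρ = 1 − 6·18/(6·35) = 1 − 108/210 = 0.486

0.486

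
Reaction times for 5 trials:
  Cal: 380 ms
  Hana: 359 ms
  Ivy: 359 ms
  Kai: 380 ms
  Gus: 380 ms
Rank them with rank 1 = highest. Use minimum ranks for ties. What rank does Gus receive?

Sorted (descending): 380, 380, 380, 359, 359
The 3 values of 380 occupy positions 1–3 → each gets rank 1.
The 2 values of 359 occupy positions 4–5 → each gets rank 4.
Gus has value 380 ms → rank 1.

1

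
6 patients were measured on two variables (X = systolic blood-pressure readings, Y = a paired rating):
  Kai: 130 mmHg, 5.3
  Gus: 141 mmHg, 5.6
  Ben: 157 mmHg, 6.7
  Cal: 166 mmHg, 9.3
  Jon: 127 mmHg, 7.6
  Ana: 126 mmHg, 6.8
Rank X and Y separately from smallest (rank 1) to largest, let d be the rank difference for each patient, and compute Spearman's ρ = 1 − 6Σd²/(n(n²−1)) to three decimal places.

Ranks of variable 1: 3, 4, 5, 6, 2, 1
Ranks of variable 2: 1, 2, 3, 6, 5, 4
d = r₁ − r₂: 2, 2, 2, 0, -3, -3
d²: 4, 4, 4, 0, 9, 9; Σd² = 30
ρ = 1 − 6·30/(6·35) = 1 − 180/210 = 0.143

0.143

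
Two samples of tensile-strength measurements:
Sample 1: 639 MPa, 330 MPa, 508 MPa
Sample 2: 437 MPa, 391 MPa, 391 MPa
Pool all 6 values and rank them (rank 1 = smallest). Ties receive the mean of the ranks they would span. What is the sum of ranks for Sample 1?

Sorted (ascending): 330, 391, 391, 437, 508, 639
The 2 values of 391 occupy positions 2–3 → average rank (2+3)/2 = 2.5.
Sample 1 values → pooled ranks: 639→6, 330→1, 508→5
Rank sum = 6 + 1 + 5 = 12

12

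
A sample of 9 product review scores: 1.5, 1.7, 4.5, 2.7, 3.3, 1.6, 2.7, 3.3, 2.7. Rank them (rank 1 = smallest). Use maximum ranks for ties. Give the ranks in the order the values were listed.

Sorted (ascending): 1.5, 1.6, 1.7, 2.7, 2.7, 2.7, 3.3, 3.3, 4.5
The 3 values of 2.7 occupy positions 4–6 → each gets rank 6.
The 2 values of 3.3 occupy positions 7–8 → each gets rank 8.

1, 3, 9, 6, 8, 2, 6, 8, 6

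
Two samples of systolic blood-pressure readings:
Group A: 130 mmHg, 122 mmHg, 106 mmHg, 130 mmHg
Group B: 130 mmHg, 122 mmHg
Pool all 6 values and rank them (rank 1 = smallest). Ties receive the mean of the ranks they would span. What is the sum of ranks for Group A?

Sorted (ascending): 106, 122, 122, 130, 130, 130
The 2 values of 122 occupy positions 2–3 → average rank (2+3)/2 = 2.5.
The 3 values of 130 occupy positions 4–6 → average rank 5.
Group A values → pooled ranks: 130→5, 122→2.5, 106→1, 130→5
Rank sum = 5 + 2.5 + 1 + 5 = 13.5

13.5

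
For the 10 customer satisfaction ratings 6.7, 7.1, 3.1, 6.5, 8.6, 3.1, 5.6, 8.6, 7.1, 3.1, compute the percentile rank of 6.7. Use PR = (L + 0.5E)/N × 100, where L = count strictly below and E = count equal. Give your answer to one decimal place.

55.0

N = 10.
Strictly below 6.7: 5. Equal to 6.7: 1.
PR = (5 + 0.5·1)/10 × 100 = 55.0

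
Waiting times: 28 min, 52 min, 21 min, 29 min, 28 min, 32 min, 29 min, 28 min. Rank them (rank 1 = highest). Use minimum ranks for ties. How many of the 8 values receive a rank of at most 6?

7

Sorted (descending): 52, 32, 29, 29, 28, 28, 28, 21
The 2 values of 29 occupy positions 3–4 → each gets rank 3.
The 3 values of 28 occupy positions 5–7 → each gets rank 5.
Ranks ≤ 6: {1, 2, 3, 3, 5, 5, 5} → 7 values.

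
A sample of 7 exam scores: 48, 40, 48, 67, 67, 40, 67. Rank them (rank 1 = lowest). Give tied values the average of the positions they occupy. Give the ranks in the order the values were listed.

Sorted (ascending): 40, 40, 48, 48, 67, 67, 67
The 2 values of 40 occupy positions 1–2 → average rank (1+2)/2 = 1.5.
The 2 values of 48 occupy positions 3–4 → average rank (3+4)/2 = 3.5.
The 3 values of 67 occupy positions 5–7 → average rank 6.

3.5, 1.5, 3.5, 6, 6, 1.5, 6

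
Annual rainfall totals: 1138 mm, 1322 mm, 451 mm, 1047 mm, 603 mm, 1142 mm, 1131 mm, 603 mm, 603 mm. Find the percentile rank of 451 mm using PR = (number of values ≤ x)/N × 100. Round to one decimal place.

N = 9.
Strictly below 451: 0. Equal to 451: 1.
PR = 1/9 × 100 = 11.1

11.1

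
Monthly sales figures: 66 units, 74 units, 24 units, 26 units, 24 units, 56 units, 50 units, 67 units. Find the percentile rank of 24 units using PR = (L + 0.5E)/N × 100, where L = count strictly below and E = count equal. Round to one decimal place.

N = 8.
Strictly below 24: 0. Equal to 24: 2.
PR = (0 + 0.5·2)/8 × 100 = 12.5

12.5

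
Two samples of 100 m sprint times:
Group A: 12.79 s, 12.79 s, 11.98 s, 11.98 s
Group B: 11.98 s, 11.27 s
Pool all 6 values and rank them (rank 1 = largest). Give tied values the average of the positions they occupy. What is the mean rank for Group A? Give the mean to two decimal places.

Sorted (descending): 12.79, 12.79, 11.98, 11.98, 11.98, 11.27
The 2 values of 12.79 occupy positions 1–2 → average rank (1+2)/2 = 1.5.
The 3 values of 11.98 occupy positions 3–5 → average rank 4.
Group A values → pooled ranks: 12.79→1.5, 12.79→1.5, 11.98→4, 11.98→4
Mean rank = (1.5 + 1.5 + 4 + 4) / 4 = 2.75

2.75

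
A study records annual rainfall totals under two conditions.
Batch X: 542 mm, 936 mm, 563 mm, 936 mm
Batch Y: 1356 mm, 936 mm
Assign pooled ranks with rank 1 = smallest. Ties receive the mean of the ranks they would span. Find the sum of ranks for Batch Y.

10

Sorted (ascending): 542, 563, 936, 936, 936, 1356
The 3 values of 936 occupy positions 3–5 → average rank 4.
Batch Y values → pooled ranks: 1356→6, 936→4
Rank sum = 6 + 4 = 10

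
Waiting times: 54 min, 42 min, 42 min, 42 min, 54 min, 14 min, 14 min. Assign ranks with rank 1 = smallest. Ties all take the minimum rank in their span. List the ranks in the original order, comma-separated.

Sorted (ascending): 14, 14, 42, 42, 42, 54, 54
The 2 values of 14 occupy positions 1–2 → each gets rank 1.
The 3 values of 42 occupy positions 3–5 → each gets rank 3.
The 2 values of 54 occupy positions 6–7 → each gets rank 6.

6, 3, 3, 3, 6, 1, 1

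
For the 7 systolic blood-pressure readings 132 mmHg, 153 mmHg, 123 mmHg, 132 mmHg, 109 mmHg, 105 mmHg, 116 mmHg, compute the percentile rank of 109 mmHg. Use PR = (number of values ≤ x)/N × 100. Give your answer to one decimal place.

N = 7.
Strictly below 109: 1. Equal to 109: 1.
PR = 2/7 × 100 = 28.6

28.6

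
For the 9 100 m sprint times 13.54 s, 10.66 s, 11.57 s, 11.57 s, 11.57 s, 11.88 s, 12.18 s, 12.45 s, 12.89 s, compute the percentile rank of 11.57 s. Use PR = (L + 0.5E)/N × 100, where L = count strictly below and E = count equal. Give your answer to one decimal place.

27.8

N = 9.
Strictly below 11.57: 1. Equal to 11.57: 3.
PR = (1 + 0.5·3)/9 × 100 = 27.8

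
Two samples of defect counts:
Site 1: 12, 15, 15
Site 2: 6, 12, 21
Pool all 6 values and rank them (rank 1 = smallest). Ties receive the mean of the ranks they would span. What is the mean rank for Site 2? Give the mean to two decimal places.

3.17

Sorted (ascending): 6, 12, 12, 15, 15, 21
The 2 values of 12 occupy positions 2–3 → average rank (2+3)/2 = 2.5.
The 2 values of 15 occupy positions 4–5 → average rank (4+5)/2 = 4.5.
Site 2 values → pooled ranks: 6→1, 12→2.5, 21→6
Mean rank = (1 + 2.5 + 6) / 3 = 3.17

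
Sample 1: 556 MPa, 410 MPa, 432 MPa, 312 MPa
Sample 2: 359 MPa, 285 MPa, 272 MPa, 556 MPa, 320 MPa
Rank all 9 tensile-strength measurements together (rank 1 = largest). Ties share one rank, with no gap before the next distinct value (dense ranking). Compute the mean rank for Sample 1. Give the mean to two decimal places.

Sorted (descending): 556, 556, 432, 410, 359, 320, 312, 285, 272
The 2 values of 556 share dense rank 1.
Remaining distinct values take the next consecutive integers.
Sample 1 values → pooled ranks: 556→1, 410→3, 432→2, 312→6
Mean rank = (1 + 3 + 2 + 6) / 4 = 3.00

3.00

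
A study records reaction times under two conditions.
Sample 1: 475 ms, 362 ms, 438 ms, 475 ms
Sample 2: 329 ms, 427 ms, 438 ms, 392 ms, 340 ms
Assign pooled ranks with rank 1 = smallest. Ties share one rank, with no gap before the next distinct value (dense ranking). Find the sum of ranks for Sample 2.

18

Sorted (ascending): 329, 340, 362, 392, 427, 438, 438, 475, 475
The 2 values of 438 share dense rank 6.
The 2 values of 475 share dense rank 7.
Remaining distinct values take the next consecutive integers.
Sample 2 values → pooled ranks: 329→1, 427→5, 438→6, 392→4, 340→2
Rank sum = 1 + 5 + 6 + 4 + 2 = 18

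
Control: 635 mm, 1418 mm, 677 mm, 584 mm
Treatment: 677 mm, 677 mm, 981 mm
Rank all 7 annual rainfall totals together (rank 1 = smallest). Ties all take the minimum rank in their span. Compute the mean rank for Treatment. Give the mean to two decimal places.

4.00

Sorted (ascending): 584, 635, 677, 677, 677, 981, 1418
The 3 values of 677 occupy positions 3–5 → each gets rank 3.
Treatment values → pooled ranks: 677→3, 677→3, 981→6
Mean rank = (3 + 3 + 6) / 3 = 4.00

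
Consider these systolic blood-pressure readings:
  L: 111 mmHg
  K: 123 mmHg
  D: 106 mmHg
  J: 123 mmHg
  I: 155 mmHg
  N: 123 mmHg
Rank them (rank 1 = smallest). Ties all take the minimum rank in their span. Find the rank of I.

Sorted (ascending): 106, 111, 123, 123, 123, 155
The 3 values of 123 occupy positions 3–5 → each gets rank 3.
I has value 155 mmHg → rank 6.

6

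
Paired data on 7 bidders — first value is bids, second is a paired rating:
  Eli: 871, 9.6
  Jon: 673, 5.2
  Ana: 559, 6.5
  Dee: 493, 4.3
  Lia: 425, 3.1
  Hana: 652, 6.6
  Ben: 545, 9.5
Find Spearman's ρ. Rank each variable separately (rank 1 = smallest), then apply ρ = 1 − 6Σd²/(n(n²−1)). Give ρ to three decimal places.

Ranks of variable 1: 7, 6, 4, 2, 1, 5, 3
Ranks of variable 2: 7, 3, 4, 2, 1, 5, 6
d = r₁ − r₂: 0, 3, 0, 0, 0, 0, -3
d²: 0, 9, 0, 0, 0, 0, 9; Σd² = 18
ρ = 1 − 6·18/(7·48) = 1 − 108/336 = 0.679

0.679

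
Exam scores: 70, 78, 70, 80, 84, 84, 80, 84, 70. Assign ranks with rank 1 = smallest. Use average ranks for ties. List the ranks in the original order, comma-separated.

2, 4, 2, 5.5, 8, 8, 5.5, 8, 2

Sorted (ascending): 70, 70, 70, 78, 80, 80, 84, 84, 84
The 3 values of 70 occupy positions 1–3 → average rank 2.
The 2 values of 80 occupy positions 5–6 → average rank (5+6)/2 = 5.5.
The 3 values of 84 occupy positions 7–9 → average rank 8.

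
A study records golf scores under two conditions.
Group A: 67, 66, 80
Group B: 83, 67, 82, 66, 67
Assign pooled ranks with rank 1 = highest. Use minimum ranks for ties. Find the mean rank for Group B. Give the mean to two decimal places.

3.60

Sorted (descending): 83, 82, 80, 67, 67, 67, 66, 66
The 3 values of 67 occupy positions 4–6 → each gets rank 4.
The 2 values of 66 occupy positions 7–8 → each gets rank 7.
Group B values → pooled ranks: 83→1, 67→4, 82→2, 66→7, 67→4
Mean rank = (1 + 4 + 2 + 7 + 4) / 5 = 3.60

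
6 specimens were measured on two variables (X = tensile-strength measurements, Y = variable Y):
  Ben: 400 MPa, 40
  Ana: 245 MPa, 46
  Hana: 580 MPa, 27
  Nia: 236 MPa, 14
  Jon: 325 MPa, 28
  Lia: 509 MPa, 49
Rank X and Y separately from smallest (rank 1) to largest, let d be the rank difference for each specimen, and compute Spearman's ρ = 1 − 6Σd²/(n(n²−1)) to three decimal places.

0.257

Ranks of variable 1: 4, 2, 6, 1, 3, 5
Ranks of variable 2: 4, 5, 2, 1, 3, 6
d = r₁ − r₂: 0, -3, 4, 0, 0, -1
d²: 0, 9, 16, 0, 0, 1; Σd² = 26
ρ = 1 − 6·26/(6·35) = 1 − 156/210 = 0.257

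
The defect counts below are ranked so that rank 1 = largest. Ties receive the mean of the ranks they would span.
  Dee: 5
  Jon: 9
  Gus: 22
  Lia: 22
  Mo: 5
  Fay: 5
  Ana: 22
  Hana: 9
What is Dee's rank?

7

Sorted (descending): 22, 22, 22, 9, 9, 5, 5, 5
The 3 values of 22 occupy positions 1–3 → average rank 2.
The 2 values of 9 occupy positions 4–5 → average rank (4+5)/2 = 4.5.
The 3 values of 5 occupy positions 6–8 → average rank 7.
Dee has value 5 → rank 7.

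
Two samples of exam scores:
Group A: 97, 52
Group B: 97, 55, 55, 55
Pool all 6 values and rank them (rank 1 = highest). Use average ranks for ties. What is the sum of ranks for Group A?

Sorted (descending): 97, 97, 55, 55, 55, 52
The 2 values of 97 occupy positions 1–2 → average rank (1+2)/2 = 1.5.
The 3 values of 55 occupy positions 3–5 → average rank 4.
Group A values → pooled ranks: 97→1.5, 52→6
Rank sum = 1.5 + 6 = 7.5

7.5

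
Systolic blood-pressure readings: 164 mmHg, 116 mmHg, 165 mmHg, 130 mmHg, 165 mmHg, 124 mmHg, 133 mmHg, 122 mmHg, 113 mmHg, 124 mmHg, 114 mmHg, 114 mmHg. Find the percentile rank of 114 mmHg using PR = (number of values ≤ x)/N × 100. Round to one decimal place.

25.0

N = 12.
Strictly below 114: 1. Equal to 114: 2.
PR = 3/12 × 100 = 25.0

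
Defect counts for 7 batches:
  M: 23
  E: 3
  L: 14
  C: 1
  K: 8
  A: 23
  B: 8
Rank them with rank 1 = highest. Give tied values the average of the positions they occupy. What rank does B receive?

Sorted (descending): 23, 23, 14, 8, 8, 3, 1
The 2 values of 23 occupy positions 1–2 → average rank (1+2)/2 = 1.5.
The 2 values of 8 occupy positions 4–5 → average rank (4+5)/2 = 4.5.
B has value 8 → rank 4.5.

4.5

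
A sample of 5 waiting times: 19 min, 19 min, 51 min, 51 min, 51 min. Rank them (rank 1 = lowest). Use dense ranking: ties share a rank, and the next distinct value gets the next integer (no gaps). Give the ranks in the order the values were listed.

Sorted (ascending): 19, 19, 51, 51, 51
The 2 values of 19 share dense rank 1.
The 3 values of 51 share dense rank 2.

1, 1, 2, 2, 2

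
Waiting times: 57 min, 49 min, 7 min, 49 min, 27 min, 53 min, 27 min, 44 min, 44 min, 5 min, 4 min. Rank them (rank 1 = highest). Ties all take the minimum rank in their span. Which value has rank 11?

Sorted (descending): 57, 53, 49, 49, 44, 44, 27, 27, 7, 5, 4
The 2 values of 49 occupy positions 3–4 → each gets rank 3.
The 2 values of 44 occupy positions 5–6 → each gets rank 5.
The 2 values of 27 occupy positions 7–8 → each gets rank 7.
Rank 11 → value 4.

4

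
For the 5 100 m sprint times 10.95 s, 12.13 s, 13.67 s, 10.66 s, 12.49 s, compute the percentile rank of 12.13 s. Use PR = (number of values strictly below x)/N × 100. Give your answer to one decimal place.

40.0

N = 5.
Strictly below 12.13: 2. Equal to 12.13: 1.
PR = 2/5 × 100 = 40.0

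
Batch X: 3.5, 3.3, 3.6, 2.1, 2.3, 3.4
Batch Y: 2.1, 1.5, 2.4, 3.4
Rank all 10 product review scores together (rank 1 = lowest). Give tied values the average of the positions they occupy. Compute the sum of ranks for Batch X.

39

Sorted (ascending): 1.5, 2.1, 2.1, 2.3, 2.4, 3.3, 3.4, 3.4, 3.5, 3.6
The 2 values of 2.1 occupy positions 2–3 → average rank (2+3)/2 = 2.5.
The 2 values of 3.4 occupy positions 7–8 → average rank (7+8)/2 = 7.5.
Batch X values → pooled ranks: 3.5→9, 3.3→6, 3.6→10, 2.1→2.5, 2.3→4, 3.4→7.5
Rank sum = 9 + 6 + 10 + 2.5 + 4 + 7.5 = 39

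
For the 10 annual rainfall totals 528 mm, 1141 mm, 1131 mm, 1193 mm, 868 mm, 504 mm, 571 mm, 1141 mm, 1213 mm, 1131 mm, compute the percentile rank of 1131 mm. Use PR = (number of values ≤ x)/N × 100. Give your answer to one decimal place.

N = 10.
Strictly below 1131: 4. Equal to 1131: 2.
PR = 6/10 × 100 = 60.0

60.0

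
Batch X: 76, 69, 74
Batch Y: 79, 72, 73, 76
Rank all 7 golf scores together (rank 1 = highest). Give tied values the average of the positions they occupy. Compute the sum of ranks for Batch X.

Sorted (descending): 79, 76, 76, 74, 73, 72, 69
The 2 values of 76 occupy positions 2–3 → average rank (2+3)/2 = 2.5.
Batch X values → pooled ranks: 76→2.5, 69→7, 74→4
Rank sum = 2.5 + 7 + 4 = 13.5

13.5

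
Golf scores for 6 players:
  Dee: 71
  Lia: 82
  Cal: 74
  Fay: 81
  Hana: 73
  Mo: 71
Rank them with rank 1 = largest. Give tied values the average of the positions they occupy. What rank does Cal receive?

3

Sorted (descending): 82, 81, 74, 73, 71, 71
The 2 values of 71 occupy positions 5–6 → average rank (5+6)/2 = 5.5.
Cal has value 74 → rank 3.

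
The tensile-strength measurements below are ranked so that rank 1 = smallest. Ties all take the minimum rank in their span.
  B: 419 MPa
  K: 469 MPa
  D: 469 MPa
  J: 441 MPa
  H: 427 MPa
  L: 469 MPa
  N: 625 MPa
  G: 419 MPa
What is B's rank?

1

Sorted (ascending): 419, 419, 427, 441, 469, 469, 469, 625
The 2 values of 419 occupy positions 1–2 → each gets rank 1.
The 3 values of 469 occupy positions 5–7 → each gets rank 5.
B has value 419 MPa → rank 1.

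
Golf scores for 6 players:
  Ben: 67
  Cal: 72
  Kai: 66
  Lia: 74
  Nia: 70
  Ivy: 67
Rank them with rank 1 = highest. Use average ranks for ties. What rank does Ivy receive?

4.5

Sorted (descending): 74, 72, 70, 67, 67, 66
The 2 values of 67 occupy positions 4–5 → average rank (4+5)/2 = 4.5.
Ivy has value 67 → rank 4.5.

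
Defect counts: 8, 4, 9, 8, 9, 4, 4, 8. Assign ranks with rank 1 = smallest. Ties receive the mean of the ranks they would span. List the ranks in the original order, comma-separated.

5, 2, 7.5, 5, 7.5, 2, 2, 5

Sorted (ascending): 4, 4, 4, 8, 8, 8, 9, 9
The 3 values of 4 occupy positions 1–3 → average rank 2.
The 3 values of 8 occupy positions 4–6 → average rank 5.
The 2 values of 9 occupy positions 7–8 → average rank (7+8)/2 = 7.5.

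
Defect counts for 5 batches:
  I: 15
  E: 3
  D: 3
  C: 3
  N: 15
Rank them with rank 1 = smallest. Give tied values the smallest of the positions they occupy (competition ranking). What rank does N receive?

Sorted (ascending): 3, 3, 3, 15, 15
The 3 values of 3 occupy positions 1–3 → each gets rank 1.
The 2 values of 15 occupy positions 4–5 → each gets rank 4.
N has value 15 → rank 4.

4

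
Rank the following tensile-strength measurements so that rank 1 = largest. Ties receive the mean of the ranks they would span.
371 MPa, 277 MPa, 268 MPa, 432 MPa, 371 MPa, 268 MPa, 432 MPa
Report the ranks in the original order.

Sorted (descending): 432, 432, 371, 371, 277, 268, 268
The 2 values of 432 occupy positions 1–2 → average rank (1+2)/2 = 1.5.
The 2 values of 371 occupy positions 3–4 → average rank (3+4)/2 = 3.5.
The 2 values of 268 occupy positions 6–7 → average rank (6+7)/2 = 6.5.

3.5, 5, 6.5, 1.5, 3.5, 6.5, 1.5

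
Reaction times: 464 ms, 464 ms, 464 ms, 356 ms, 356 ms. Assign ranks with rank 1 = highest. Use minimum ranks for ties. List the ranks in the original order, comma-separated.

1, 1, 1, 4, 4

Sorted (descending): 464, 464, 464, 356, 356
The 3 values of 464 occupy positions 1–3 → each gets rank 1.
The 2 values of 356 occupy positions 4–5 → each gets rank 4.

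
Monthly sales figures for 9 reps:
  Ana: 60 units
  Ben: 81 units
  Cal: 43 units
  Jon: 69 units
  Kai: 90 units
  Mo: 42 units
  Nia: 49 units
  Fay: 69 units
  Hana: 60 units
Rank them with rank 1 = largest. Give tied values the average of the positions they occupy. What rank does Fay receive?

3.5

Sorted (descending): 90, 81, 69, 69, 60, 60, 49, 43, 42
The 2 values of 69 occupy positions 3–4 → average rank (3+4)/2 = 3.5.
The 2 values of 60 occupy positions 5–6 → average rank (5+6)/2 = 5.5.
Fay has value 69 units → rank 3.5.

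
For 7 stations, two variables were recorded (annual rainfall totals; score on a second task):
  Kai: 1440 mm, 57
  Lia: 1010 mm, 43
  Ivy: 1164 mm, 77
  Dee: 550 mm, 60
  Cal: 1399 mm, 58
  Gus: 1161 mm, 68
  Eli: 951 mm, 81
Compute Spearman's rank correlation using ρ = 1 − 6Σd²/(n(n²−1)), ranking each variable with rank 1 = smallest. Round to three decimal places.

Ranks of variable 1: 7, 3, 5, 1, 6, 4, 2
Ranks of variable 2: 2, 1, 6, 4, 3, 5, 7
d = r₁ − r₂: 5, 2, -1, -3, 3, -1, -5
d²: 25, 4, 1, 9, 9, 1, 25; Σd² = 74
ρ = 1 − 6·74/(7·48) = 1 − 444/336 = -0.321

-0.321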